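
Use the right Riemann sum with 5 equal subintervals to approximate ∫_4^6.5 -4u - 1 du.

Δu = (6.5 − 4)/5 = 0.5.
Right endpoints: 4.5, 5, 5.5, 6, 6.5.
f(4.5) = -19, f(5) = -21, f(5.5) = -23, f(6) = -25, f(6.5) = -27.
Sum = Δu · [f(4.5) + f(5) + f(5.5) + f(6) + f(6.5)].
Sum = -57.5.

-57.5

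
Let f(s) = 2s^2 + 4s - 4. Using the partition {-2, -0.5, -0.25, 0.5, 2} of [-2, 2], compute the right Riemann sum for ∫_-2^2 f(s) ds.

Subinterval widths: 1.5, 0.25, 0.75, 1.5.
Right endpoints: -0.5, -0.25, 0.5, 2.
f(-0.5) = -5.5, f(-0.25) = -4.875, f(0.5) = -1.5, f(2) = 12.
Sum = Σ Δs_i · f(s_i).
Sum = 7.40625.

7.40625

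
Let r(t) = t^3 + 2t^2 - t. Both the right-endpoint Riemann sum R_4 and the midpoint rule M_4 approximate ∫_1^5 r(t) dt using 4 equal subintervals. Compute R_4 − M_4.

95

R_4 = 318.
M_4 = 223.
R_4 − M_4 = 95.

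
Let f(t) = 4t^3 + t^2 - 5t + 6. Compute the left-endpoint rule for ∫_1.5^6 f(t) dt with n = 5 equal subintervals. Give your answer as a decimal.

Δt = (6 − 1.5)/5 = 0.9.
Left endpoints: 1.5, 2.4, 3.3, 4.2, 5.1.
f(1.5) = 14.25, f(2.4) = 55.056, f(3.3) = 144.138, f(4.2) = 298.992, f(5.1) = 537.114.
Sum = Δt · [f(1.5) + f(2.4) + f(3.3) + f(4.2) + f(5.1)].
Sum = 944.595.

944.595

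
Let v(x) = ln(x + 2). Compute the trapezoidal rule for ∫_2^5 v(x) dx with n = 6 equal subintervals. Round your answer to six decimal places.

5.073964

Δx = (5 − 2)/6 = 0.5.
v(2) ≈ 1.386294, v(2.5) ≈ 1.504077, v(3) ≈ 1.609438, v(3.5) ≈ 1.704748, v(4) ≈ 1.791759, v(4.5) ≈ 1.871802, v(5) ≈ 1.945910.
T_6 = (Δx/2)·[v(x_0) + 2v(x_1) + ... + 2v(x_{5}) + v(x_6)].
Sum ≈ 5.073964.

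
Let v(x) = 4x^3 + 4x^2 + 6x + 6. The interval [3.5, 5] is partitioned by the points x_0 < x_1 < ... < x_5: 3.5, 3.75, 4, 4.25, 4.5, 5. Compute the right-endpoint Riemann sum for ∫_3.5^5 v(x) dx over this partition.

Subinterval widths: 0.25, 0.25, 0.25, 0.25, 0.5.
Right endpoints: 3.75, 4, 4.25, 4.5, 5.
v(3.75) = 295.6875, v(4) = 350, v(4.25) = 410.8125, v(4.5) = 478.5, v(5) = 636.
Sum = Σ Δx_i · v(x_i).
Sum = 701.75.

701.75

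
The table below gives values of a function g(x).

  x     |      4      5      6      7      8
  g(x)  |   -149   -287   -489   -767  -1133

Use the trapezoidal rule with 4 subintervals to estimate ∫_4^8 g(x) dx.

Δx = 1.
T_4 = (1/2)·[(-149) + 2·(-287) + 2·(-489) + 2·(-767) + (-1133)] = -2184.

-2184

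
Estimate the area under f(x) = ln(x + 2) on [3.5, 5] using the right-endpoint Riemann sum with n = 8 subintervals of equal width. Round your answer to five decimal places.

2.76775

Δx = (5 − 3.5)/8 = 0.1875.
Right endpoints: 3.6875, 3.875, 4.0625, 4.25, 4.4375, 4.625, 4.8125, 5.
f(3.6875) ≈ 1.73827, f(3.875) ≈ 1.77071, f(4.0625) ≈ 1.80212, f(4.25) ≈ 1.83258, f(4.4375) ≈ 1.86214, f(4.625) ≈ 1.89085, f(4.8125) ≈ 1.91876, f(5) ≈ 1.94591.
Sum = Δx · [f(3.6875) + f(3.875) + f(4.0625) + ...].
Sum ≈ 2.76775.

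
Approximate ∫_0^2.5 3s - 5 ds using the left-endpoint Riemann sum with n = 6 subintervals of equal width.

-4.6875

Δs = (2.5 − 0)/6 = 5/12.
Left endpoints: 0, 5/12, 5/6, 1.25, 5/3, 25/12.
f(0) = -5, f(5/12) = -3.75, f(5/6) = -2.5, f(1.25) = -1.25, f(5/3) = 0, f(25/12) = 1.25.
Sum = Δs · [f(0) + f(5/12) + f(5/6) + ...].
Sum = -4.6875.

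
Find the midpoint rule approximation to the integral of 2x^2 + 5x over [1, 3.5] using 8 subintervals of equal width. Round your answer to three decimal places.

56.001

Δx = (3.5 − 1)/8 = 0.3125.
Midpoints: 1.15625, 1.46875, 1.78125, 2.09375, 2.40625, 2.71875, 3.03125, 3.34375.
f(1.15625) = 4329/512, f(1.46875) = 5969/512, f(1.78125) = 7809/512, f(2.09375) = 9849/512, f(2.40625) = 12089/512, f(2.71875) = 14529/512, f(3.03125) = 17169/512, f(3.34375) = 20009/512.
Sum = Δx · [f(1.15625) + f(1.46875) + f(1.78125) + ...].
Sum ≈ 56.001.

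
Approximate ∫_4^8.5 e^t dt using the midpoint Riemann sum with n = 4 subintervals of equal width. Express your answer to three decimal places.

4613.028

Δt = (8.5 − 4)/4 = 1.125.
Midpoints: 4.5625, 5.6875, 6.8125, 7.9375.
f(4.5625) ≈ 95.823, f(5.6875) ≈ 295.155, f(6.8125) ≈ 909.141, f(7.9375) ≈ 2800.351.
Sum = Δt · [f(4.5625) + f(5.6875) + f(6.8125) + f(7.9375)].
Sum ≈ 4613.028.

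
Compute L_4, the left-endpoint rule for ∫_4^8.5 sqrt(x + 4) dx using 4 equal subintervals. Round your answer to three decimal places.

Δx = (8.5 − 4)/4 = 1.125.
Left endpoints: 4, 5.125, 6.25, 7.375.
f(4) ≈ 2.828, f(5.125) ≈ 3.021, f(6.25) ≈ 3.202, f(7.375) ≈ 3.373.
Sum = Δx · [f(4) + f(5.125) + f(6.25) + f(7.375)].
Sum ≈ 13.976.

13.976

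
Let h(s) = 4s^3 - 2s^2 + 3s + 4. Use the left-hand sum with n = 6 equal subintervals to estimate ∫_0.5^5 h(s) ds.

436.078125

Δs = (5 − 0.5)/6 = 0.75.
Left endpoints: 0.5, 1.25, 2, 2.75, 3.5, 4.25.
h(0.5) = 5.5, h(1.25) = 12.4375, h(2) = 34, h(2.75) = 80.3125, h(3.5) = 161.5, h(4.25) = 287.6875.
Sum = Δs · [h(0.5) + h(1.25) + h(2) + ...].
Sum = 436.078125.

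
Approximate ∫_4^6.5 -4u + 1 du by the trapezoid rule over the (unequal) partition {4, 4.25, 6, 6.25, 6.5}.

-50

Subinterval widths: 0.25, 1.75, 0.25, 0.25.
f(4) = -15, f(4.25) = -16, f(6) = -23, f(6.25) = -24, f(6.5) = -25.
On each subinterval the trapezoid contributes (Δu_i/2)·[f(u_{i-1}) + f(u_i)].
Sum = -50.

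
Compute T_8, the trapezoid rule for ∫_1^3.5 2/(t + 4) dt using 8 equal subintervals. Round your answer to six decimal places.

0.811292

Δt = (3.5 − 1)/8 = 0.3125.
f(1) = 0.4, f(1.3125) = 32/85, f(1.625) = 16/45, f(1.9375) = 32/95, f(2.25) = 0.32, f(2.5625) = 32/105, f(2.875) = 16/55, f(3.1875) = 32/115, f(3.5) = 4/15.
T_8 = (Δt/2)·[f(t_0) + 2f(t_1) + ... + 2f(t_{7}) + f(t_8)].
Sum ≈ 0.811292.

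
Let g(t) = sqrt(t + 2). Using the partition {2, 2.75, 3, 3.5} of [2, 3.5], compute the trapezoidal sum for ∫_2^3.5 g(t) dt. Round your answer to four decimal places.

Subinterval widths: 0.75, 0.25, 0.5.
g(2) ≈ 2.0000, g(2.75) ≈ 2.1794, g(3) ≈ 2.2361, g(3.5) ≈ 2.3452.
On each subinterval the trapezoid contributes (Δt_i/2)·[g(t_{i-1}) + g(t_i)].
Sum ≈ 3.2646.

3.2646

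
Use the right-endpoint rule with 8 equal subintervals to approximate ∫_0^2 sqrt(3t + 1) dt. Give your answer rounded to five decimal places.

4.09430

Δt = (2 − 0)/8 = 0.25.
Right endpoints: 0.25, 0.5, 0.75, 1, 1.25, 1.5, 1.75, 2.
f(0.25) ≈ 1.32288, f(0.5) ≈ 1.58114, f(0.75) ≈ 1.80278, f(1) ≈ 2.00000, f(1.25) ≈ 2.17945, f(1.5) ≈ 2.34521, f(1.75) ≈ 2.50000, f(2) ≈ 2.64575.
Sum = Δt · [f(0.25) + f(0.5) + f(0.75) + ...].
Sum ≈ 4.09430.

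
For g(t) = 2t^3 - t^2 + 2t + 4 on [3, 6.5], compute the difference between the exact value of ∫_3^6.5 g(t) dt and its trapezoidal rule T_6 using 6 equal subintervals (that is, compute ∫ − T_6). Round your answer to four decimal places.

-5.4586

Exact integral: ∫_3^6.5 g(t) dt ≈ 816.739583.
T_6 ≈ 822.198206.
Error ≈ 816.739583 − 822.198206 ≈ -5.4586.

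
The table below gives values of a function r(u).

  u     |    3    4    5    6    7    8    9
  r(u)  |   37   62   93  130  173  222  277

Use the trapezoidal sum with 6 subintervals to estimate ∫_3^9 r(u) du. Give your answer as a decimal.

Δu = 1.
T_6 = (1/2)·[37 + 2·62 + 2·93 + 2·130 + 2·173 + 2·222 + 277] = 837.

837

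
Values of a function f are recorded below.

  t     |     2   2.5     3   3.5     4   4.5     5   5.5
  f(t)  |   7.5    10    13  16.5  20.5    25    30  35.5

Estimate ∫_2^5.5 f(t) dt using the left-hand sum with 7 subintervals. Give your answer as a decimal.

Δt = 0.5.
Sum = 0.5·[7.5 + 10 + 13 + 16.5 + 20.5 + 25 + 30] = 61.25.

61.25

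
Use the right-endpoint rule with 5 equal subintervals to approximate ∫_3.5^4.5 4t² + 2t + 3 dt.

78.76

Δt = (4.5 − 3.5)/5 = 0.2.
Right endpoints: 3.7, 3.9, 4.1, 4.3, 4.5.
f(3.7) = 65.16, f(3.9) = 71.64, f(4.1) = 78.44, f(4.3) = 85.56, f(4.5) = 93.
Sum = Δt · [f(3.7) + f(3.9) + f(4.1) + f(4.3) + f(4.5)].
Sum = 78.76.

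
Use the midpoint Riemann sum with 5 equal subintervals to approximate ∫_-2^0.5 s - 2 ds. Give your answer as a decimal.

-6.875

Δs = (0.5 − (-2))/5 = 0.5.
Midpoints: -1.75, -1.25, -0.75, -0.25, 0.25.
f(-1.75) = -3.75, f(-1.25) = -3.25, f(-0.75) = -2.75, f(-0.25) = -2.25, f(0.25) = -1.75.
Sum = Δs · [f(-1.75) + f(-1.25) + f(-0.75) + f(-0.25) + f(0.25)].
Sum = -6.875.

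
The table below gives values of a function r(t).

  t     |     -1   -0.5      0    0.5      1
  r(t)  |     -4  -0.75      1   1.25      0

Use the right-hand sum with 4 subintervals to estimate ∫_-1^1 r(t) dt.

0.75

Δt = 0.5.
Sum = 0.5·[(-0.75) + 1 + 1.25 + 0] = 0.75.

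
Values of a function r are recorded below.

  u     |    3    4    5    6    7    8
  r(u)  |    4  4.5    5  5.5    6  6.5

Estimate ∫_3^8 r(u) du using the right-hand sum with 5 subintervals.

Δu = 1.
Sum = 1·[4.5 + 5 + 5.5 + 6 + 6.5] = 27.5.

27.5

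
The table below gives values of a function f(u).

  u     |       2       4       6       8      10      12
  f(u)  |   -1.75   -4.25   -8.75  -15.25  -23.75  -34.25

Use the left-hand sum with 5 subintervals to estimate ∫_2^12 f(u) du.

-107.5

Δu = 2.
Sum = 2·[(-1.75) + (-4.25) + (-8.75) + (-15.25) + (-23.75)] = -107.5.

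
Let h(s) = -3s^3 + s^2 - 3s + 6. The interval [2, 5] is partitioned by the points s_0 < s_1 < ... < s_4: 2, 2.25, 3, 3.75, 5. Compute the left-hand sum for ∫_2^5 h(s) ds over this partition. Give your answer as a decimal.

Subinterval widths: 0.25, 0.75, 0.75, 1.25.
Left endpoints: 2, 2.25, 3, 3.75.
h(2) = -20, h(2.25) = -29.859375, h(3) = -75, h(3.75) = -149.390625.
Sum = Σ Δs_i · h(s_i).
Sum = -270.3828125.

-270.3828125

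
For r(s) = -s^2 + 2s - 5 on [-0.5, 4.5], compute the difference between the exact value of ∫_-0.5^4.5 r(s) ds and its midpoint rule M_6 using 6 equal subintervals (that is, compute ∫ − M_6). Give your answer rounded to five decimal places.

-0.28935

Exact integral: ∫_-0.5^4.5 r(s) ds ≈ -35.4166667.
M_6 ≈ -35.1273148.
Error ≈ -35.4166667 − (-35.1273148) ≈ -0.28935.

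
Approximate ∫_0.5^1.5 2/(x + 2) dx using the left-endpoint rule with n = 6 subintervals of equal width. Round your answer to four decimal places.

Δx = (1.5 − 0.5)/6 = 1/6.
Left endpoints: 0.5, 2/3, 5/6, 1, 7/6, 4/3.
f(0.5) = 0.8, f(2/3) = 0.75, f(5/6) = 12/17, f(1) = 2/3, f(7/6) = 12/19, f(4/3) = 0.6.
Sum = Δx · [f(0.5) + f(2/3) + f(5/6) + ...].
Sum ≈ 0.6924.

0.6924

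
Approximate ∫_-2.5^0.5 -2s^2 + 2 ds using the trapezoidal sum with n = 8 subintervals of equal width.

-4.640625

Δs = (0.5 − (-2.5))/8 = 0.375.
f(-2.5) = -10.5, f(-2.125) = -7.03125, f(-1.75) = -4.125, f(-1.375) = -1.78125, f(-1) = 0, f(-0.625) = 1.21875, f(-0.25) = 1.875, f(0.125) = 1.96875, f(0.5) = 1.5.
T_8 = (Δs/2)·[f(s_0) + 2f(s_1) + ... + 2f(s_{7}) + f(s_8)].
Sum = -4.640625.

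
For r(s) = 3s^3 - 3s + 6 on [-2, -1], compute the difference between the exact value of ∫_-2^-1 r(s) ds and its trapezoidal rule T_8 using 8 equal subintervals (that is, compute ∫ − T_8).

Exact integral: ∫_-2^-1 r(s) ds = -0.75.
T_8 = -0.78515625.
Error = -0.75 − (-0.78515625) = 0.03515625.

0.03515625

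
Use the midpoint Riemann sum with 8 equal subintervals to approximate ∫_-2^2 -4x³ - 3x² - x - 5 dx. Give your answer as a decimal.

Δx = (2 − (-2))/8 = 0.5.
Midpoints: -1.75, -1.25, -0.75, -0.25, 0.25, 0.75, 1.25, 1.75.
f(-1.75) = 9, f(-1.25) = -0.625, f(-0.75) = -4.25, f(-0.25) = -4.875, f(0.25) = -5.5, f(0.75) = -9.125, f(1.25) = -18.75, f(1.75) = -37.375.
Sum = Δx · [f(-1.75) + f(-1.25) + f(-0.75) + ...].
Sum = -35.75.

-35.75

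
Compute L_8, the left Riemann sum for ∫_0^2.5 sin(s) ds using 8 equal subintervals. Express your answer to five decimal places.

1.69295

Δs = (2.5 − 0)/8 = 0.3125.
Left endpoints: 0, 0.3125, 0.625, 0.9375, 1.25, 1.5625, 1.875, 2.1875.
f(0) ≈ 0.00000, f(0.3125) ≈ 0.30744, f(0.625) ≈ 0.58510, f(0.9375) ≈ 0.80608, f(1.25) ≈ 0.94898, f(1.5625) ≈ 0.99997, f(1.875) ≈ 0.95409, f(2.1875) ≈ 0.81579.
Sum = Δs · [f(0) + f(0.3125) + f(0.625) + ...].
Sum ≈ 1.69295.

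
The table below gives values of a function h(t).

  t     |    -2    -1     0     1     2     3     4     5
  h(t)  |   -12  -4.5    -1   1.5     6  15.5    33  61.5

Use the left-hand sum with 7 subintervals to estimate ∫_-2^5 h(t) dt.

Δt = 1.
Sum = 1·[(-12) + (-4.5) + (-1) + 1.5 + 6 + 15.5 + 33] = 38.5.

38.5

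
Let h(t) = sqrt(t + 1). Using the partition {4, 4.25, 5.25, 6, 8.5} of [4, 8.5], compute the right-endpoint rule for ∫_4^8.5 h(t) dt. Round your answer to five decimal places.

12.76265

Subinterval widths: 0.25, 1, 0.75, 2.5.
Right endpoints: 4.25, 5.25, 6, 8.5.
h(4.25) ≈ 2.29129, h(5.25) ≈ 2.50000, h(6) ≈ 2.64575, h(8.5) ≈ 3.08221.
Sum = Σ Δt_i · h(t_i).
Sum ≈ 12.76265.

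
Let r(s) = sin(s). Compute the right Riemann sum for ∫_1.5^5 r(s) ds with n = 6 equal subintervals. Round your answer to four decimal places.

-0.7775

Δs = (5 − 1.5)/6 = 7/12.
Right endpoints: 25/12, 8/3, 3.25, 23/6, 53/12, 5.
r(25/12) ≈ 0.8715, r(8/3) ≈ 0.4573, r(3.25) ≈ -0.1082, r(23/6) ≈ -0.6379, r(53/12) ≈ -0.9566, r(5) ≈ -0.9589.
Sum = Δs · [r(25/12) + r(8/3) + r(3.25) + ...].
Sum ≈ -0.7775.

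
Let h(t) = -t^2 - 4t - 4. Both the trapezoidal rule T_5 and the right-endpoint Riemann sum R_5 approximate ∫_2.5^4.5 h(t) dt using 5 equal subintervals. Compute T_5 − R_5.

4.4

T_5 = -61.22.
R_5 = -65.62.
T_5 − R_5 = 4.4.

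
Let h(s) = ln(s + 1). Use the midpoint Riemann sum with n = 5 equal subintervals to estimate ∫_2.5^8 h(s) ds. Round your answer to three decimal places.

9.899

Δs = (8 − 2.5)/5 = 1.1.
Midpoints: 3.05, 4.15, 5.25, 6.35, 7.45.
h(3.05) ≈ 1.399, h(4.15) ≈ 1.639, h(5.25) ≈ 1.833, h(6.35) ≈ 1.995, h(7.45) ≈ 2.134.
Sum = Δs · [h(3.05) + h(4.15) + h(5.25) + h(6.35) + h(7.45)].
Sum ≈ 9.899.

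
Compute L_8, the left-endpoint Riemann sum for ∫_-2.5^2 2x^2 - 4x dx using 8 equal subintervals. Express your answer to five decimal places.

Δx = (2 − (-2.5))/8 = 0.5625.
Left endpoints: -2.5, -1.9375, -1.375, -0.8125, -0.25, 0.3125, 0.875, 1.4375.
f(-2.5) = 22.5, f(-1.9375) = 15.2578125, f(-1.375) = 9.28125, f(-0.8125) = 4.5703125, f(-0.25) = 1.125, f(0.3125) = -1.0546875, f(0.875) = -1.96875, f(1.4375) = -1.6171875.
Sum = Δx · [f(-2.5) + f(-1.9375) + f(-1.375) + ...].
Sum ≈ 27.05273.

27.05273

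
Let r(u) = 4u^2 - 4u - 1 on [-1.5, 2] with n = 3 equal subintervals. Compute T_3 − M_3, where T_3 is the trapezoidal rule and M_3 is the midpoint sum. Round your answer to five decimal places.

T_3 ≈ 11.3425926.
M_3 ≈ 6.5787037.
T_3 − M_3 ≈ 4.76389.

4.76389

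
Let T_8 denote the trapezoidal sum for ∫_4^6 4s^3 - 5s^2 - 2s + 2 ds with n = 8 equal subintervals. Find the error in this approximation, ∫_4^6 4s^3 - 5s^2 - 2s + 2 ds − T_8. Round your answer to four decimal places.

Exact integral: ∫_4^6 f(s) ds ≈ 770.666667.
T_8 = 771.8125.
Error ≈ 770.666667 − 771.8125 ≈ -1.1458.

-1.1458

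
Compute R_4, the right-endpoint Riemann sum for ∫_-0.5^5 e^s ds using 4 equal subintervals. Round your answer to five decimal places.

Δs = (5 − (-0.5))/4 = 1.375.
Right endpoints: 0.875, 2.25, 3.625, 5.
f(0.875) ≈ 2.39888, f(2.25) ≈ 9.48774, f(3.625) ≈ 37.52472, f(5) ≈ 148.41316.
Sum = Δs · [f(0.875) + f(2.25) + f(3.625) + f(5)].
Sum ≈ 272.00868.

272.00868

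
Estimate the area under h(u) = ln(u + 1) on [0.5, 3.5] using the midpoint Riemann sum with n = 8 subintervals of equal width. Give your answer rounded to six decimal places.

3.162741

Δu = (3.5 − 0.5)/8 = 0.375.
Midpoints: 0.6875, 1.0625, 1.4375, 1.8125, 2.1875, 2.5625, 2.9375, 3.3125.
h(0.6875) ≈ 0.523248, h(1.0625) ≈ 0.723919, h(1.4375) ≈ 0.890973, h(1.8125) ≈ 1.034074, h(2.1875) ≈ 1.159237, h(2.5625) ≈ 1.270463, h(2.9375) ≈ 1.370546, h(3.3125) ≈ 1.461518.
Sum = Δu · [h(0.6875) + h(1.0625) + h(1.4375) + ...].
Sum ≈ 3.162741.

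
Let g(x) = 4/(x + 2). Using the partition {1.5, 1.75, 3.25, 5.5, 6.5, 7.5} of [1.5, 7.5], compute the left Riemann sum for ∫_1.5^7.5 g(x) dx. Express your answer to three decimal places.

4.604

Subinterval widths: 0.25, 1.5, 2.25, 1, 1.
Left endpoints: 1.5, 1.75, 3.25, 5.5, 6.5.
g(1.5) = 8/7, g(1.75) = 16/15, g(3.25) = 16/21, g(5.5) = 8/15, g(6.5) = 8/17.
Sum = Σ Δx_i · g(x_i).
Sum ≈ 4.604.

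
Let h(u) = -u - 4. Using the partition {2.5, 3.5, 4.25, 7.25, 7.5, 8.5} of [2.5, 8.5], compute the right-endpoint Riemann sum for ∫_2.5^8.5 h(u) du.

Subinterval widths: 1, 0.75, 3, 0.25, 1.
Right endpoints: 3.5, 4.25, 7.25, 7.5, 8.5.
h(3.5) = -7.5, h(4.25) = -8.25, h(7.25) = -11.25, h(7.5) = -11.5, h(8.5) = -12.5.
Sum = Σ Δu_i · h(u_i).
Sum = -62.8125.

-62.8125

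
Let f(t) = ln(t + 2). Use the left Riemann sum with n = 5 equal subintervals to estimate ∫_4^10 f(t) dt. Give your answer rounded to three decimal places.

12.642

Δt = (10 − 4)/5 = 1.2.
Left endpoints: 4, 5.2, 6.4, 7.6, 8.8.
f(4) ≈ 1.792, f(5.2) ≈ 1.974, f(6.4) ≈ 2.128, f(7.6) ≈ 2.262, f(8.8) ≈ 2.380.
Sum = Δt · [f(4) + f(5.2) + f(6.4) + f(7.6) + f(8.8)].
Sum ≈ 12.642.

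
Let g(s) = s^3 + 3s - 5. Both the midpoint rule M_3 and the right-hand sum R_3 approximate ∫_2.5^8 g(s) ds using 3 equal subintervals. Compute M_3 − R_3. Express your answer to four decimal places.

M_3 ≈ 1049.096354.
R_3 ≈ 1592.020833.
M_3 − R_3 ≈ -542.9245.

-542.9245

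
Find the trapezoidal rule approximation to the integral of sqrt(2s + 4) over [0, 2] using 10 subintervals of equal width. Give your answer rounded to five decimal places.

4.87532

Δs = (2 − 0)/10 = 0.2.
f(0) ≈ 2.00000, f(0.2) ≈ 2.09762, f(0.4) ≈ 2.19089, f(0.6) ≈ 2.28035, f(0.8) ≈ 2.36643, f(1) ≈ 2.44949, f(1.2) ≈ 2.52982, f(1.4) ≈ 2.60768, f(1.6) ≈ 2.68328, f(1.8) ≈ 2.75681, f(2) ≈ 2.82843.
T_10 = (Δs/2)·[f(s_0) + 2f(s_1) + ... + 2f(s_{9}) + f(s_10)].
Sum ≈ 4.87532.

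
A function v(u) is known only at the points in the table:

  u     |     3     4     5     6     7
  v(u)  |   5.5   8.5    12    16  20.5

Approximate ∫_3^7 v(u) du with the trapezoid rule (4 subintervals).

49.5

Δu = 1.
T_4 = (1/2)·[5.5 + 2·8.5 + 2·12 + 2·16 + 20.5] = 49.5.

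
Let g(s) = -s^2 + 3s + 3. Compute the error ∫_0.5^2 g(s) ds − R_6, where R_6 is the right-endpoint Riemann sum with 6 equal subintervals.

Exact integral: ∫_0.5^2 g(s) ds = 7.5.
R_6 = 7.578125.
Error = 7.5 − 7.578125 = -0.078125.

-0.078125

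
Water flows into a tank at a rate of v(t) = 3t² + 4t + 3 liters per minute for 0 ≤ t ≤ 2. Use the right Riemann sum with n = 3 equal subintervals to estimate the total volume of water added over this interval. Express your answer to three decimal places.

29.111

Δt = (2 − 0)/3 = 2/3.
Right endpoints: 2/3, 4/3, 2.
v(2/3) = 7, v(4/3) = 41/3, v(2) = 23.
Sum = Δt · [v(2/3) + v(4/3) + v(2)].
Sum ≈ 29.111.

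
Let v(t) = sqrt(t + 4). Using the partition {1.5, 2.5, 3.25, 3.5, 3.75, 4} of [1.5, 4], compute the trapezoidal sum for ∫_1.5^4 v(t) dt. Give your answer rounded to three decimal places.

Subinterval widths: 1, 0.75, 0.25, 0.25, 0.25.
v(1.5) ≈ 2.345, v(2.5) ≈ 2.550, v(3.25) ≈ 2.693, v(3.5) ≈ 2.739, v(3.75) ≈ 2.784, v(4) ≈ 2.828.
On each subinterval the trapezoid contributes (Δt_i/2)·[v(t_{i-1}) + v(t_i)].
Sum ≈ 6.484.

6.484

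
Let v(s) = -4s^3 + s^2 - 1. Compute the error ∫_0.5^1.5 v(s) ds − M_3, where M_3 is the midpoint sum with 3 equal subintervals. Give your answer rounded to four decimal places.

-0.1019

Exact integral: ∫_0.5^1.5 v(s) ds ≈ -4.916667.
M_3 ≈ -4.814815.
Error ≈ -4.916667 − (-4.814815) ≈ -0.1019.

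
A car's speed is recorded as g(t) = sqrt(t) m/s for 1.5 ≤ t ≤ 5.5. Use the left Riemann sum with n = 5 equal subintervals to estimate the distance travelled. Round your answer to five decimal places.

6.91583

Δt = (5.5 − 1.5)/5 = 0.8.
Left endpoints: 1.5, 2.3, 3.1, 3.9, 4.7.
g(1.5) ≈ 1.22474, g(2.3) ≈ 1.51658, g(3.1) ≈ 1.76068, g(3.9) ≈ 1.97484, g(4.7) ≈ 2.16795.
Sum = Δt · [g(1.5) + g(2.3) + g(3.1) + g(3.9) + g(4.7)].
Sum ≈ 6.91583.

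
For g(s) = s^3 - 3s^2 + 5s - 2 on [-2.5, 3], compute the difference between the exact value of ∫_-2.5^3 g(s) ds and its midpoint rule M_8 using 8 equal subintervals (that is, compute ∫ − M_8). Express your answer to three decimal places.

-0.487

Exact integral: ∫_-2.5^3 g(s) ds = -36.265625.
M_8 ≈ -35.77820.
Error ≈ -36.265625 − (-35.77820) ≈ -0.487.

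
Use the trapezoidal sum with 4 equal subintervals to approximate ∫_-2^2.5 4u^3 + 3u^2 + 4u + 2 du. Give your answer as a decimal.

65.8828125

Δu = (2.5 − (-2))/4 = 1.125.
f(-2) = -26, f(-0.875) = -1.8828125, f(0.25) = 3.25, f(1.375) = 23.5703125, f(2.5) = 93.25.
T_4 = (Δu/2)·[f(u_0) + 2f(u_1) + 2f(u_2) + 2f(u_3) + f(u_4)].
Sum = 65.8828125.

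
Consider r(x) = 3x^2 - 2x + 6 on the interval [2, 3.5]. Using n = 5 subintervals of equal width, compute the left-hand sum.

32.43

Δx = (3.5 − 2)/5 = 0.3.
Left endpoints: 2, 2.3, 2.6, 2.9, 3.2.
r(2) = 14, r(2.3) = 17.27, r(2.6) = 21.08, r(2.9) = 25.43, r(3.2) = 30.32.
Sum = Δx · [r(2) + r(2.3) + r(2.6) + r(2.9) + r(3.2)].
Sum = 32.43.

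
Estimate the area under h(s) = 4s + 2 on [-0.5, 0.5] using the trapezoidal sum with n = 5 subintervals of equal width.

2

Δs = (0.5 − (-0.5))/5 = 0.2.
h(-0.5) = 0, h(-0.3) = 0.8, h(-0.1) = 1.6, h(0.1) = 2.4, h(0.3) = 3.2, h(0.5) = 4.
T_5 = (Δs/2)·[h(s_0) + 2h(s_1) + ... + 2h(s_{4}) + h(s_5)].
Sum = 2.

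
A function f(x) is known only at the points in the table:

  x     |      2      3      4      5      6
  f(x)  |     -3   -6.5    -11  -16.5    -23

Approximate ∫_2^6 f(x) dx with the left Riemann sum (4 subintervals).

Δx = 1.
Sum = 1·[(-3) + (-6.5) + (-11) + (-16.5)] = -37.

-37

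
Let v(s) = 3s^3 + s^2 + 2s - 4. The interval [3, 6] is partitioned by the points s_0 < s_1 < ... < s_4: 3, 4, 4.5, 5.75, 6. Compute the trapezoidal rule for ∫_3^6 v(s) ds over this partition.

1010.96484375

Subinterval widths: 1, 0.5, 1.25, 0.25.
v(3) = 92, v(4) = 212, v(4.5) = 298.625, v(5.75) = 610.890625, v(6) = 692.
On each subinterval the trapezoid contributes (Δs_i/2)·[v(s_{i-1}) + v(s_i)].
Sum = 1010.96484375.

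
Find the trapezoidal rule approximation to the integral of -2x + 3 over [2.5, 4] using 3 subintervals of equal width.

Δx = (4 − 2.5)/3 = 0.5.
f(2.5) = -2, f(3) = -3, f(3.5) = -4, f(4) = -5.
T_3 = (Δx/2)·[f(x_0) + 2f(x_1) + 2f(x_2) + f(x_3)].
Sum = -5.25.

-5.25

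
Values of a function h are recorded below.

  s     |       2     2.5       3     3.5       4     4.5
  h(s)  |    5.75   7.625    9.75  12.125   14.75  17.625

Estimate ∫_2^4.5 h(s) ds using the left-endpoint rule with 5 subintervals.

25

Δs = 0.5.
Sum = 0.5·[5.75 + 7.625 + 9.75 + 12.125 + 14.75] = 25.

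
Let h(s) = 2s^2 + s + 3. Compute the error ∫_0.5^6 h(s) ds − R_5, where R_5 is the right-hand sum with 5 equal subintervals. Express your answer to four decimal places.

Exact integral: ∫_0.5^6 h(s) ds ≈ 178.291667.
R_5 = 222.86.
Error ≈ 178.291667 − 222.86 ≈ -44.5683.

-44.5683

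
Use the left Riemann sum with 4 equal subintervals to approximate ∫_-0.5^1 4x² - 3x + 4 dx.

6.796875

Δx = (1 − (-0.5))/4 = 0.375.
Left endpoints: -0.5, -0.125, 0.25, 0.625.
f(-0.5) = 6.5, f(-0.125) = 4.4375, f(0.25) = 3.5, f(0.625) = 3.6875.
Sum = Δx · [f(-0.5) + f(-0.125) + f(0.25) + f(0.625)].
Sum = 6.796875.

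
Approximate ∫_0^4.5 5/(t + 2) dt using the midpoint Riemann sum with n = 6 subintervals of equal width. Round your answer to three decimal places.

Δt = (4.5 − 0)/6 = 0.75.
Midpoints: 0.375, 1.125, 1.875, 2.625, 3.375, 4.125.
f(0.375) = 40/19, f(1.125) = 1.6, f(1.875) = 40/31, f(2.625) = 40/37, f(3.375) = 40/43, f(4.125) = 40/49.
Sum = Δt · [f(0.375) + f(1.125) + f(1.875) + ...].
Sum ≈ 5.867.

5.867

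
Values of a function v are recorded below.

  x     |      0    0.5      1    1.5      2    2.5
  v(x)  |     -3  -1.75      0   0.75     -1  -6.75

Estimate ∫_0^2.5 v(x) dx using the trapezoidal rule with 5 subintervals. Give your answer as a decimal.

Δx = 0.5.
T_5 = (0.5/2)·[(-3) + 2·(-1.75) + 2·0 + 2·0.75 + 2·(-1) + (-6.75)] = -3.4375.

-3.4375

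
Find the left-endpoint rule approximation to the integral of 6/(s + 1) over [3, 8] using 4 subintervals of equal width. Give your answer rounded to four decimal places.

5.4252

Δs = (8 − 3)/4 = 1.25.
Left endpoints: 3, 4.25, 5.5, 6.75.
f(3) = 1.5, f(4.25) = 8/7, f(5.5) = 12/13, f(6.75) = 24/31.
Sum = Δs · [f(3) + f(4.25) + f(5.5) + f(6.75)].
Sum ≈ 5.4252.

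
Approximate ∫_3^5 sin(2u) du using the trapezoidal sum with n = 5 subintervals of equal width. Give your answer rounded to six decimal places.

0.851121

Δu = (5 − 3)/5 = 0.4.
f(3) ≈ -0.279415, f(3.4) ≈ 0.494113, f(3.8) ≈ 0.967920, f(4.2) ≈ 0.854599, f(4.6) ≈ 0.222890, f(5) ≈ -0.544021.
T_5 = (Δu/2)·[f(u_0) + 2f(u_1) + ... + 2f(u_{4}) + f(u_5)].
Sum ≈ 0.851121.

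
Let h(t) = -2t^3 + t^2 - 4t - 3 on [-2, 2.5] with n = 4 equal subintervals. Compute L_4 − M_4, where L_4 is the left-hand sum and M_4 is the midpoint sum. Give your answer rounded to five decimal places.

34.72559

L_4 ≈ 13.3066406.
M_4 ≈ -21.4189453.
L_4 − M_4 ≈ 34.72559.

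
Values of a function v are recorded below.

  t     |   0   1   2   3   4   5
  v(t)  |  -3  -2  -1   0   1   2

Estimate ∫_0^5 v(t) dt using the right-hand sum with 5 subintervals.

0

Δt = 1.
Sum = 1·[(-2) + (-1) + 0 + 1 + 2] = 0.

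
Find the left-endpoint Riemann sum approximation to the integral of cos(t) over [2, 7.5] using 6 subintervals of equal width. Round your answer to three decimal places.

Δt = (7.5 − 2)/6 = 11/12.
Left endpoints: 2, 35/12, 23/6, 4.75, 17/3, 79/12.
f(2) ≈ -0.416, f(35/12) ≈ -0.975, f(23/6) ≈ -0.770, f(4.75) ≈ 0.038, f(17/3) ≈ 0.816, f(79/12) ≈ 0.955.
Sum = Δt · [f(2) + f(35/12) + f(23/6) + ...].
Sum ≈ -0.323.

-0.323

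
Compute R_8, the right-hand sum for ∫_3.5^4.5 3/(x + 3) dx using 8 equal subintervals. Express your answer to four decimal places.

0.4255

Δx = (4.5 − 3.5)/8 = 0.125.
Right endpoints: 3.625, 3.75, 3.875, 4, 4.125, 4.25, 4.375, 4.5.
f(3.625) = 24/53, f(3.75) = 4/9, f(3.875) = 24/55, f(4) = 3/7, f(4.125) = 8/19, f(4.25) = 12/29, f(4.375) = 24/59, f(4.5) = 0.4.
Sum = Δx · [f(3.625) + f(3.75) + f(3.875) + ...].
Sum ≈ 0.4255.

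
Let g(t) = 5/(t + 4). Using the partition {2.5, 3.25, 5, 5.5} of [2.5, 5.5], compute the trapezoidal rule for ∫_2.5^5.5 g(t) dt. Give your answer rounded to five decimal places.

1.90711

Subinterval widths: 0.75, 1.75, 0.5.
g(2.5) = 10/13, g(3.25) = 20/29, g(5) = 5/9, g(5.5) = 10/19.
On each subinterval the trapezoid contributes (Δt_i/2)·[g(t_{i-1}) + g(t_i)].
Sum ≈ 1.90711.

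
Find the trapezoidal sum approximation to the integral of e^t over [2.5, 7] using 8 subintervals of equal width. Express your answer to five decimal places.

Δt = (7 − 2.5)/8 = 0.5625.
f(2.5) ≈ 12.18249, f(3.0625) ≈ 21.38094, f(3.625) ≈ 37.52472, f(4.1875) ≈ 65.85794, f(4.75) ≈ 115.58428, f(5.3125) ≈ 202.85674, f(5.875) ≈ 356.02466, f(6.4375) ≈ 624.84274, f(7) ≈ 1096.63316.
T_8 = (Δt/2)·[f(t_0) + 2f(t_1) + ... + 2f(t_{7}) + f(t_8)].
Sum ≈ 1112.89492.

1112.89492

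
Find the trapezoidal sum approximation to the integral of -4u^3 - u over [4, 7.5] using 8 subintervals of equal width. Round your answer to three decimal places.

Δu = (7.5 − 4)/8 = 0.4375.
f(4) = -260, f(4.4375) = -362455/1024, f(4.875) = -468.3046875, f(5.3125) = -619565/1024, f(5.75) = -766.1875, f(6.1875) = -976635/1024, f(6.625) = -1169.7265625, f(7.0625) = -1450129/1024, f(7.5) = -1695.
T_8 = (Δu/2)·[f(u_0) + 2f(u_1) + ... + 2f(u_{7}) + f(u_8)].
Sum ≈ -2935.892.

-2935.892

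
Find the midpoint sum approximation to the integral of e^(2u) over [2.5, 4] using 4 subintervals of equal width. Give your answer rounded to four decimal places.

Δu = (4 − 2.5)/4 = 0.375.
Midpoints: 2.6875, 3.0625, 3.4375, 3.8125.
f(2.6875) ≈ 215.9399, f(3.0625) ≈ 457.1447, f(3.4375) ≈ 967.7754, f(3.8125) ≈ 2048.7805.
Sum = Δu · [f(2.6875) + f(3.0625) + f(3.4375) + f(3.8125)].
Sum ≈ 1383.6152.

1383.6152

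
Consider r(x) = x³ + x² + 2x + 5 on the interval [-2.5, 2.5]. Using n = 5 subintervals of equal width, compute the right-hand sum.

56.875

Δx = (2.5 − (-2.5))/5 = 1.
Right endpoints: -1.5, -0.5, 0.5, 1.5, 2.5.
r(-1.5) = 0.875, r(-0.5) = 4.125, r(0.5) = 6.375, r(1.5) = 13.625, r(2.5) = 31.875.
Sum = Δx · [r(-1.5) + r(-0.5) + r(0.5) + r(1.5) + r(2.5)].
Sum = 56.875.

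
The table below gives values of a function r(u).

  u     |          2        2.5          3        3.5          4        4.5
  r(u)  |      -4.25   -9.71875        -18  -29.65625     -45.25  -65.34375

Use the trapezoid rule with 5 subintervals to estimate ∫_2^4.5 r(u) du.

Δu = 0.5.
T_5 = (0.5/2)·[(-4.25) + 2·(-9.71875) + 2·(-18) + 2·(-29.65625) + 2·(-45.25) + (-65.34375)] = -68.7109375.

-68.7109375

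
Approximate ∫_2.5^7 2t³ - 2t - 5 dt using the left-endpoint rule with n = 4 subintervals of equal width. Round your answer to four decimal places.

779.5371

Δt = (7 − 2.5)/4 = 1.125.
Left endpoints: 2.5, 3.625, 4.75, 5.875.
f(2.5) = 21.25, f(3.625) = 83.01953125, f(4.75) = 199.84375, f(5.875) = 388.80859375.
Sum = Δt · [f(2.5) + f(3.625) + f(4.75) + f(5.875)].
Sum ≈ 779.5371.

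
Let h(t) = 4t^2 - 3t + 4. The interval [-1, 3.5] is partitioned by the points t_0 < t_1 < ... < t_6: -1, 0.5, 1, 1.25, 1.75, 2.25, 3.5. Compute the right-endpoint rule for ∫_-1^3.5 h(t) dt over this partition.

76.75

Subinterval widths: 1.5, 0.5, 0.25, 0.5, 0.5, 1.25.
Right endpoints: 0.5, 1, 1.25, 1.75, 2.25, 3.5.
h(0.5) = 3.5, h(1) = 5, h(1.25) = 6.5, h(1.75) = 11, h(2.25) = 17.5, h(3.5) = 42.5.
Sum = Σ Δt_i · h(t_i).
Sum = 76.75.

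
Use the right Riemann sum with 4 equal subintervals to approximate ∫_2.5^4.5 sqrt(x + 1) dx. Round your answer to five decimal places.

Δx = (4.5 − 2.5)/4 = 0.5.
Right endpoints: 3, 3.5, 4, 4.5.
f(3) ≈ 2.00000, f(3.5) ≈ 2.12132, f(4) ≈ 2.23607, f(4.5) ≈ 2.34521.
Sum = Δx · [f(3) + f(3.5) + f(4) + f(4.5)].
Sum ≈ 4.35130.

4.35130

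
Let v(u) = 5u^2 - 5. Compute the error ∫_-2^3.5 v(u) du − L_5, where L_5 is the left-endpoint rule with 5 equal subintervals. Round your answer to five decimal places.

Exact integral: ∫_-2^3.5 v(u) du ≈ 57.2916667.
L_5 = 40.15.
Error ≈ 57.2916667 − 40.15 ≈ 17.14167.

17.14167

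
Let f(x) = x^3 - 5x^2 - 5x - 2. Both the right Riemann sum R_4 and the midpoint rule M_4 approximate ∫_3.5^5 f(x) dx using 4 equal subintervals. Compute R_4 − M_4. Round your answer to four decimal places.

R_4 ≈ -50.704102.
M_4 ≈ -53.151855.
R_4 − M_4 ≈ 2.4478.

2.4478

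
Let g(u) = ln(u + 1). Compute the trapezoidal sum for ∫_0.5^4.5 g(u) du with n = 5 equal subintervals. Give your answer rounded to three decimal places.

4.742

Δu = (4.5 − 0.5)/5 = 0.8.
g(0.5) ≈ 0.405, g(1.3) ≈ 0.833, g(2.1) ≈ 1.131, g(2.9) ≈ 1.361, g(3.7) ≈ 1.548, g(4.5) ≈ 1.705.
T_5 = (Δu/2)·[g(u_0) + 2g(u_1) + ... + 2g(u_{4}) + g(u_5)].
Sum ≈ 4.742.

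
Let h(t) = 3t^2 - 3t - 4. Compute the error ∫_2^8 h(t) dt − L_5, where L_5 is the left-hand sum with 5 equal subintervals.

Exact integral: ∫_2^8 h(t) dt = 390.
L_5 = 297.12.
Error = 390 − 297.12 = 92.88.

92.88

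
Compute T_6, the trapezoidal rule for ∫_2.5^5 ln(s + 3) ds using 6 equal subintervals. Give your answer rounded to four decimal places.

4.7586

Δs = (5 − 2.5)/6 = 5/12.
f(2.5) ≈ 1.7047, f(35/12) ≈ 1.7778, f(10/3) ≈ 1.8458, f(3.75) ≈ 1.9095, f(25/6) ≈ 1.9694, f(55/12) ≈ 2.0260, f(5) ≈ 2.0794.
T_6 = (Δs/2)·[f(s_0) + 2f(s_1) + ... + 2f(s_{5}) + f(s_6)].
Sum ≈ 4.7586.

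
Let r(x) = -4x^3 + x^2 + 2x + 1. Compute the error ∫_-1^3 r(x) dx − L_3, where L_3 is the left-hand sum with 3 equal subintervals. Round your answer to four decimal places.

-50.9630

Exact integral: ∫_-1^3 r(x) dx ≈ -58.666667.
L_3 ≈ -7.703704.
Error ≈ -58.666667 − (-7.703704) ≈ -50.9630.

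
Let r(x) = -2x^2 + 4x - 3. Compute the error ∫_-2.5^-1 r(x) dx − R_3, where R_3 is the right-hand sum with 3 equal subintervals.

-4

Exact integral: ∫_-2.5^-1 r(x) dx = -24.75.
R_3 = -20.75.
Error = -24.75 − (-20.75) = -4.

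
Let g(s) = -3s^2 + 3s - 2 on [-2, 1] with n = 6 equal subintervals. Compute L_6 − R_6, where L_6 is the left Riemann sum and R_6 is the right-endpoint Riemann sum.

L_6 = -24.375.
R_6 = -15.375.
L_6 − R_6 = -9.

-9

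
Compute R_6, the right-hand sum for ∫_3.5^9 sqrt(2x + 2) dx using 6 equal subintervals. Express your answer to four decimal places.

21.4813

Δx = (9 − 3.5)/6 = 11/12.
Right endpoints: 53/12, 16/3, 6.25, 43/6, 97/12, 9.
f(53/12) ≈ 3.2914, f(16/3) ≈ 3.5590, f(6.25) ≈ 3.8079, f(43/6) ≈ 4.0415, f(97/12) ≈ 4.2622, f(9) ≈ 4.4721.
Sum = Δx · [f(53/12) + f(16/3) + f(6.25) + ...].
Sum ≈ 21.4813.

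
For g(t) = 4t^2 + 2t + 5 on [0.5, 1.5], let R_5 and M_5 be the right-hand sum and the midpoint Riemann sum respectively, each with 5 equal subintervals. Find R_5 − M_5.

1.04

R_5 = 12.36.
M_5 = 11.32.
R_5 − M_5 = 1.04.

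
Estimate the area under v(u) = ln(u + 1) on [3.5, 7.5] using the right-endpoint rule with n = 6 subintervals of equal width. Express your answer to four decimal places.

Δu = (7.5 − 3.5)/6 = 2/3.
Right endpoints: 25/6, 29/6, 5.5, 37/6, 41/6, 7.5.
v(25/6) ≈ 1.6422, v(29/6) ≈ 1.7636, v(5.5) ≈ 1.8718, v(37/6) ≈ 1.9694, v(41/6) ≈ 2.0584, v(7.5) ≈ 2.1401.
Sum = Δu · [v(25/6) + v(29/6) + v(5.5) + ...].
Sum ≈ 7.6303.

7.6303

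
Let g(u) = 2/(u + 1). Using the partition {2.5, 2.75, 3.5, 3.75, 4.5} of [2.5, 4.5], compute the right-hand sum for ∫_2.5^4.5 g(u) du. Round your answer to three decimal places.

0.845

Subinterval widths: 0.25, 0.75, 0.25, 0.75.
Right endpoints: 2.75, 3.5, 3.75, 4.5.
g(2.75) = 8/15, g(3.5) = 4/9, g(3.75) = 8/19, g(4.5) = 4/11.
Sum = Σ Δu_i · g(u_i).
Sum ≈ 0.845.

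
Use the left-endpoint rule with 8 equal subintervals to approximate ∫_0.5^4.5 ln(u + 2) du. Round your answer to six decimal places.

Δu = (4.5 − 0.5)/8 = 0.5.
Left endpoints: 0.5, 1, 1.5, 2, 2.5, 3, 3.5, 4.
f(0.5) ≈ 0.916291, f(1) ≈ 1.098612, f(1.5) ≈ 1.252763, f(2) ≈ 1.386294, f(2.5) ≈ 1.504077, f(3) ≈ 1.609438, f(3.5) ≈ 1.704748, f(4) ≈ 1.791759.
Sum = Δu · [f(0.5) + f(1) + f(1.5) + ...].
Sum ≈ 5.631992.

5.631992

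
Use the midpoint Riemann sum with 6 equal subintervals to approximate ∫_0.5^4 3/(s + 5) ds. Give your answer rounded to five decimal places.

1.47655

Δs = (4 − 0.5)/6 = 7/12.
Midpoints: 19/24, 1.375, 47/24, 61/24, 3.125, 89/24.
f(19/24) = 72/139, f(1.375) = 8/17, f(47/24) = 72/167, f(61/24) = 72/181, f(3.125) = 24/65, f(89/24) = 72/209.
Sum = Δs · [f(19/24) + f(1.375) + f(47/24) + ...].
Sum ≈ 1.47655.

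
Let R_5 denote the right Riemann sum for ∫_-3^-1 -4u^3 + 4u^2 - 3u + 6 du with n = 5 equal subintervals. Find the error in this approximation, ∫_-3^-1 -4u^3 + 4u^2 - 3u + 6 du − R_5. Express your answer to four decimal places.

26.9067

Exact integral: ∫_-3^-1 f(u) du ≈ 138.666667.
R_5 = 111.76.
Error ≈ 138.666667 − 111.76 ≈ 26.9067.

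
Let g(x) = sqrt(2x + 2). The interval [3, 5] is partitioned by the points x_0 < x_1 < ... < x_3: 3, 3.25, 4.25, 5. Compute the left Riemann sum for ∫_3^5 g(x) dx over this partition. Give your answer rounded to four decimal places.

6.0529

Subinterval widths: 0.25, 1, 0.75.
Left endpoints: 3, 3.25, 4.25.
g(3) ≈ 2.8284, g(3.25) ≈ 2.9155, g(4.25) ≈ 3.2404.
Sum = Σ Δx_i · g(x_i).
Sum ≈ 6.0529.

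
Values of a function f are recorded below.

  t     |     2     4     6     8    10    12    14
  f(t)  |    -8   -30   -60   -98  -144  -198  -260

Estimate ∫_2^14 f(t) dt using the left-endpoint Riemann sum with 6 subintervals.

Δt = 2.
Sum = 2·[(-8) + (-30) + (-60) + (-98) + (-144) + (-198)] = -1076.

-1076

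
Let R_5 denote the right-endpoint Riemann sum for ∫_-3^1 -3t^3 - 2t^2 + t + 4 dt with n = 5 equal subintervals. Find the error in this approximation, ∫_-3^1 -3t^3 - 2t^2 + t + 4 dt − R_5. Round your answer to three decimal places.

Exact integral: ∫_-3^1 f(t) dt ≈ 53.33333.
R_5 = 30.72.
Error ≈ 53.33333 − 30.72 ≈ 22.613.

22.613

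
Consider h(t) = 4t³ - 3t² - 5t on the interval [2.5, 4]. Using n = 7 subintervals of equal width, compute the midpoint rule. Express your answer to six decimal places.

Δt = (4 − 2.5)/7 = 3/14.
Midpoints: 73/28, 79/28, 85/28, 3.25, 97/28, 103/28, 109/28.
h(73/28) = 12848/343, h(79/28) = 142279/2744, h(85/28) = 94775/1372, h(3.25) = 89.375, h(97/28) = 77503/686, h(103/28) = 384499/2744, h(109/28) = 234677/1372.
Sum = Δt · [h(73/28) + h(79/28) + h(85/28) + ...].
Sum ≈ 143.980867.

143.980867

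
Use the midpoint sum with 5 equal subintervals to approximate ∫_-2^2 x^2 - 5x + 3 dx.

Δx = (2 − (-2))/5 = 0.8.
Midpoints: -1.6, -0.8, 0, 0.8, 1.6.
f(-1.6) = 13.56, f(-0.8) = 7.64, f(0) = 3, f(0.8) = -0.36, f(1.6) = -2.44.
Sum = Δx · [f(-1.6) + f(-0.8) + f(0) + f(0.8) + f(1.6)].
Sum = 17.12.

17.12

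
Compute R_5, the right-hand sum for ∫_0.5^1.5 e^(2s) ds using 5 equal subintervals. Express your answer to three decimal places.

Δs = (1.5 − 0.5)/5 = 0.2.
Right endpoints: 0.7, 0.9, 1.1, 1.3, 1.5.
f(0.7) ≈ 4.055, f(0.9) ≈ 6.050, f(1.1) ≈ 9.025, f(1.3) ≈ 13.464, f(1.5) ≈ 20.086.
Sum = Δs · [f(0.7) + f(0.9) + f(1.1) + f(1.3) + f(1.5)].
Sum ≈ 10.536.

10.536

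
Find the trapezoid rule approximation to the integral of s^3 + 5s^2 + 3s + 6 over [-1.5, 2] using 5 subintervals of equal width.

Δs = (2 − (-1.5))/5 = 0.7.
f(-1.5) = 9.375, f(-0.8) = 6.288, f(-0.1) = 5.749, f(0.6) = 9.816, f(1.3) = 20.547, f(2) = 40.
T_5 = (Δs/2)·[f(s_0) + 2f(s_1) + ... + 2f(s_{4}) + f(s_5)].
Sum = 46.96125.

46.96125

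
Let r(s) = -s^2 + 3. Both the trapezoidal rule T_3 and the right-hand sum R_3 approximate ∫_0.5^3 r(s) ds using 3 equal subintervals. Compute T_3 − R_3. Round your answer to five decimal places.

3.64583

T_3 ≈ -1.7476852.
R_3 ≈ -5.3935185.
T_3 − R_3 ≈ 3.64583.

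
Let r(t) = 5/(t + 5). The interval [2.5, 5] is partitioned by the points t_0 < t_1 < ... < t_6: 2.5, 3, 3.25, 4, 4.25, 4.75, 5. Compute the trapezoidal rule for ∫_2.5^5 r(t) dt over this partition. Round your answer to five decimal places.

Subinterval widths: 0.5, 0.25, 0.75, 0.25, 0.5, 0.25.
r(2.5) = 2/3, r(3) = 0.625, r(3.25) = 20/33, r(4) = 5/9, r(4.25) = 20/37, r(4.75) = 20/39, r(5) = 0.5.
On each subinterval the trapezoid contributes (Δt_i/2)·[r(t_{i-1}) + r(t_i)].
Sum ≈ 1.43936.

1.43936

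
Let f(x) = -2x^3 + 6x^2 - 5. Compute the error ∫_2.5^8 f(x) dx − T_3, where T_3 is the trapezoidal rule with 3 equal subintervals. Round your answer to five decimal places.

78.56597

Exact integral: ∫_2.5^8 f(x) dx = -1063.21875.
T_3 ≈ -1141.7847222.
Error ≈ -1063.21875 − (-1141.7847222) ≈ 78.56597.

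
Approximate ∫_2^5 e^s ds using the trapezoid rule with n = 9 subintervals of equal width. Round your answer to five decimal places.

142.32747

Δs = (5 − 2)/9 = 1/3.
f(2) ≈ 7.38906, f(7/3) ≈ 10.31226, f(8/3) ≈ 14.39192, f(3) ≈ 20.08554, f(10/3) ≈ 28.03162, f(11/3) ≈ 39.12128, f(4) ≈ 54.59815, f(13/3) ≈ 76.19786, f(14/3) ≈ 106.34268, f(5) ≈ 148.41316.
T_9 = (Δs/2)·[f(s_0) + 2f(s_1) + ... + 2f(s_{8}) + f(s_9)].
Sum ≈ 142.32747.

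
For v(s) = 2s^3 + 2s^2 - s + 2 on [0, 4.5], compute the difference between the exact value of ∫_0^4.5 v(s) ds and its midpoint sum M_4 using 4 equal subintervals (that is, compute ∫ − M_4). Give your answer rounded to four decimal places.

Exact integral: ∫_0^4.5 v(s) ds = 264.65625.
M_4 ≈ 257.299805.
Error ≈ 264.65625 − 257.299805 ≈ 7.3564.

7.3564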